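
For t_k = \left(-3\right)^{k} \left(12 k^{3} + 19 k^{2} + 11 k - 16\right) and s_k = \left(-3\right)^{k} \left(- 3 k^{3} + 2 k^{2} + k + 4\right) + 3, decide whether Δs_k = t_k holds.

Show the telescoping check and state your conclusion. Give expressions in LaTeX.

s_(k+1) = -3*(-3)**k*(k - 3*(k + 1)**3 + 2*(k + 1)**2 + 5) + 3
s_(k+1) − s_k = (-3)**k*(12*k**3 + 19*k**2 + 11*k - 16)
(s_(k+1) − s_k) − t_k = 0

valid; difference matches t_k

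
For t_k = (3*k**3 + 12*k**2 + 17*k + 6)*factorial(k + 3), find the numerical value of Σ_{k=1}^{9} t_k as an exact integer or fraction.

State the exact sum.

Σ = 1693749657552

Ratio r(k) = (3*k**4 + 33*k**3 + 134*k**2 + 238*k + 152)/(3*k**3 + 12*k**2 + 17*k + 6).
Factor: A=k + 4; B=1; C=k**3 + 4*k**2 + 17*k/3 + 2.
Need (k + 4)·f(k+1) − (1)·f(k) = k**3 + 4*k**2 + 17*k/3 + 2.
From deg A=1, deg B=0, deg C=3: d=2.
Solve for f: f(k) = (3*k**2 - 3*k + 2)/3 (degree 2 ≤ 2).
R(k) = B(k−1)·f(k)/C(k) = (3*k**2 - 3*k + 2)/(3*k**3 + 12*k**2 + 17*k + 6); s_k = R·t_k = (3*k**2 - 3*k + 2)*factorial(k + 3).
Verify: (3*k**3 + 12*k**2 + 17*k + 6)*factorial(k + 3) matches t_k.
Telescoping: Σ = s_(10) − s_(1) = 1693749657600 − (48) = 1693749657552.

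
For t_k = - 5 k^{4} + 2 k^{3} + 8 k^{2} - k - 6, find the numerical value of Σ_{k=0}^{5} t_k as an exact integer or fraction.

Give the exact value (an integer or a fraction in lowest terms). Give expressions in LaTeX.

Ratio r(k) = (5*k**4 + 18*k**3 + 16*k**2 - k + 2)/(5*k**4 - 2*k**3 - 8*k**2 + k + 6).
A = 1, B = 1, C = k**4 - 2*k**3/5 - 8*k**2/5 + k/5 + 6/5.
Set up (1)·f(k+1) − (1)·f(k) − (k**4 - 2*k**3/5 - 8*k**2/5 + k/5 + 6/5) = 0.
deg f ≤ 5 (via 0,0,4).
A polynomial solution: f(k) = k*(k**4 - 3*k**3 + 4*k + 4)/5.
Then R = B(k−1)f/C = k*(k**4 - 3*k**3 + 4*k + 4)/(5*k**4 - 2*k**3 - 8*k**2 + k + 6), so s_k = R(k)·t_k = k*(-k**4 + 3*k**3 - 4*k - 4).
s_(k+1) − s_k = -5*k**4 + 2*k**3 + 8*k**2 - k - 6 = t_k.
Σ_(k=0)^(5) t_k = s_(6) − s_(0) = -4056 − (0) = -4056.

Σ = -4056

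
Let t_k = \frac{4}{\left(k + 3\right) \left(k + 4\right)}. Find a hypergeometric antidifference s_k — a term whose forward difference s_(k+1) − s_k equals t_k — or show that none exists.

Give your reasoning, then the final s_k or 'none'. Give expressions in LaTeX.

The ratio is (k + 3)/(k + 5).
So A=k + 3 and B=k + 5, with C=1.
Solve (k + 3)·f(k+1) − (k + 4)·f(k) = 1.
d = 1 from the (1,1,0) case.
Solving with deg f ≤ 1: f(k) = k/3.
So s_k = (B(k−1)f/C)·t_k = (k*(k + 4)/3)·t_k = 4*k/(3*(k + 3)).
Δs = 4/(k**2 + 7*k + 12), as required.

s_k = \frac{4 k}{3 \left(k + 3\right)}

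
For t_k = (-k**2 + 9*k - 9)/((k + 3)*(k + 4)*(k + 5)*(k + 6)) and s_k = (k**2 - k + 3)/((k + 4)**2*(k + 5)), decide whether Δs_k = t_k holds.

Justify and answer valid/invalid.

s_(k+1) = (-k + (k + 1)**2 + 2)/((k + 5)**2*(k + 6))
s_(k+1) − s_k = (-k**3 + 5*k**2 + 37*k - 42)/(k**5 + 24*k**4 + 229*k**3 + 1086*k**2 + 2560*k + 2400)
(s_(k+1) − s_k) − t_k = 2*(k**3 - 15*k + 27)/(k**6 + 27*k**5 + 301*k**4 + 1773*k**3 + 5818*k**2 + 10080*k + 7200)

Invalid: residual 2*(k**3 - 15*k + 27)/(k**6 + 27*k**5 + 301*k**4 + 1773*k**3 + 5818*k**2 + 10080*k + 7200) ≠ 0.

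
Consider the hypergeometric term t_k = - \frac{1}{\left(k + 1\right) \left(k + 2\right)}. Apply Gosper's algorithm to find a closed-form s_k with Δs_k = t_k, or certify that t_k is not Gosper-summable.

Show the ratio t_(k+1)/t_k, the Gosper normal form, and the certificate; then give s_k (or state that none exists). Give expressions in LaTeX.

t_(k+1)/t_k = (k + 1)/(k + 3).
So A=k + 1 and B=k + 3, with C=1.
Set up (k + 1)·f(k+1) − (k + 2)·f(k) − (1) = 0.
deg f ≤ 1 (via 1,1,0).
Solving with deg f ≤ 1: f(k) = k.
Certificate R = B(k−1)f/C = k*(k + 2) gives s_k = -k/(k + 1).
Check: Δs_k = -1/(k**2 + 3*k + 2). ✓

s_k = - \frac{k}{k + 1}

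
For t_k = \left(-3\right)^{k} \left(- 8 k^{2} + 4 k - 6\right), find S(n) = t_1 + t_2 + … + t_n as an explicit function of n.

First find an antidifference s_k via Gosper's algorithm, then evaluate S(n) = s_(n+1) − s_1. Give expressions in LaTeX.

Step 1: r(k) = 3*(2*k - 4*(k + 1)**2 - 1)/(4*k**2 - 2*k + 3).
Factor: A=-3; B=1; C=k**2 - k/2 + 3/4.
Key eq: (-3)·f(k+1) = (1)·f(k) + (k**2 - k/2 + 3/4).
d = 2 from the (0,0,2) case.
Match coefficients ⇒ f(k) = -(2*k**2 - 4*k + 3)/8.
Certificate R = B(k−1)f/C = -(2*k**2 - 4*k + 3)/(2*(4*k**2 - 2*k + 3)) gives s_k = (-3)**k*(2*k**2 - 4*k + 3).
Check: Δs_k = (-3)**k*(-8*k**2 + 4*k - 6). ✓
Evaluate: s_(n+1) = (-3)**(n + 1)*(2*n**2 + 1); subtract s_(1) = -3 ⇒ S(n) = -6*(-3)**n*n**2 - 3*(-3)**n + 3.

S(n) = - 6 \left(-3\right)^{n} n^{2} - 3 \left(-3\right)^{n} + 3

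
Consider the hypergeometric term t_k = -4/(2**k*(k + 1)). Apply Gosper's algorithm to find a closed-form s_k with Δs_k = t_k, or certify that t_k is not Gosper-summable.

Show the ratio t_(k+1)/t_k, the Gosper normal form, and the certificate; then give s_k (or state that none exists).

Ratio r(k) = (k + 1)/(2*(k + 2)).
Factor: A=k/2 + 1/2; B=k + 2; C=1.
Set up (k/2 + 1/2)·f(k+1) − (k + 1)·f(k) − (1) = 0.
Bound: deg f ≤ -1.
d = -1 < 0 ⇒ no nonzero polynomial f; not summable.

none (Gosper's algorithm certifies no s_k)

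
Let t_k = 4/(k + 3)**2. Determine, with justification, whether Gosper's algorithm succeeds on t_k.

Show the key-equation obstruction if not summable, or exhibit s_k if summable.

Compute t_(k+1)/t_k: get (k + 3)**2/(k + 4)**2.
So A=k**2 + 6*k + 9 and B=k**2 + 8*k + 16, with C=1.
Solve (k**2 + 6*k + 9)·f(k+1) − (k**2 + 6*k + 9)·f(k) = 1.
From deg A=2, deg B=2, deg C=0: d=0.
f = c0 ⇒ A·f(k+1) − B(k−1)·f(k) − C = -1. The system {-1 = 0} is inconsistent; no antidifference.

No — key equation has no polynomial f.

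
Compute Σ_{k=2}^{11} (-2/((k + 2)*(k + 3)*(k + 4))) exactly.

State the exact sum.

Compute t_(k+1)/t_k: get (k + 2)/(k + 5).
A = k + 2, B = k + 5, C = 1.
Key eq: (k + 2)·f(k+1) = (k + 4)·f(k) + (1).
d = 2 from the (1,1,0) case.
Match coefficients ⇒ f(k) = k*(k + 5)/12.
Certificate R = B(k−1)f/C = k*(k + 4)*(k + 5)/12 gives s_k = k*(-k - 5)/(6*(k + 2)*(k + 3)).
Verify: -2/(k**3 + 9*k**2 + 26*k + 24) matches t_k.
Σ_(k=2)^(11) t_k = s_(12) − s_(2) = -17/105 − (-7/60) = -19/420.

Σ = -19/420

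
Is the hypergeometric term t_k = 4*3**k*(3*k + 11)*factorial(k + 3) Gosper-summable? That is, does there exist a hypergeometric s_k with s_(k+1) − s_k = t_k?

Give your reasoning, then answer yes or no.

Yes. s_k = 4*3**k*factorial(k + 3).

t_(k+1)/t_k = 3*(k + 4)*(3*k + 14)/(3*k + 11).
So A=3*k + 12 and B=1, with C=k + 11/3.
Key eq: (3*k + 12)·f(k+1) = (1)·f(k) + (k + 11/3).
deg f ≤ 0 (via 1,0,1).
A polynomial solution: f(k) = 1/3.
Get s_k = R·t_k = 4*3**k*factorial(k + 3) with R(k) = B(k−1)f(k)/C(k) = 1/(3*k + 11).
s_(k+1) − s_k = 4*3**k*(3*k + 11)*factorial(k + 3) = t_k.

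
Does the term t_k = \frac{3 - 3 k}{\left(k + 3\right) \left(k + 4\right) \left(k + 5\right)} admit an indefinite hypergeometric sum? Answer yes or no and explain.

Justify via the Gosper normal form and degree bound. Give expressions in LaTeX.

Yes. s_k = - \frac{k \left(k - 5\right)}{4 \left(k + 3\right) \left(k + 4\right)}.

Ratio r(k) = k*(k + 3)/((k - 1)*(k + 6)).
So A=k + 3 and B=k + 6, with C=k - 1.
Set up (k + 3)·f(k+1) − (k + 5)·f(k) − (k - 1) = 0.
Degrees (1,1,1) ⇒ d ≤ 2.
Solving with deg f ≤ 2: f(k) = k*(k - 5)/12.
Certificate R = B(k−1)f/C = k*(k - 5)*(k + 5)/(12*(k - 1)) gives s_k = -k*(k - 5)/(4*(k + 3)*(k + 4)).
Check: Δs_k = 3*(1 - k)/(k**3 + 12*k**2 + 47*k + 60). ✓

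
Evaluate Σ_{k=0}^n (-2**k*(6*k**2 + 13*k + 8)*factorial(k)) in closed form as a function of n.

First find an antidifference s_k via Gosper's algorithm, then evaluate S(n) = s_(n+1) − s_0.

Compute t_(k+1)/t_k: get 2*(6*k**3 + 31*k**2 + 52*k + 27)/(6*k**2 + 13*k + 8).
Normal form (A,B,C) = (2*k + 2, 1, k**2 + 13*k/6 + 4/3).
Need (2*k + 2)·f(k+1) − (1)·f(k) = k**2 + 13*k/6 + 4/3.
Degrees (1,0,2) ⇒ d ≤ 1.
Coefficient equations give f(k) = (3*k + 2)/6.
Then R = B(k−1)f/C = (3*k + 2)/(6*k**2 + 13*k + 8), so s_k = R(k)·t_k = -2**k*(3*k + 2)*factorial(k).
Check: Δs_k = -2**k*(6*k**2 + 13*k + 8)*factorial(k). ✓
Telescope: S(n) = s_(n+1) − s_(0) = -2**(n + 1)*(3*n + 5)*factorial(n + 1) − (-2) = -6*2**n*n**2*factorial(n) - 16*2**n*n*factorial(n) - 10*2**n*factorial(n) + 2.

S(n) = -6*2**n*n**2*factorial(n) - 16*2**n*n*factorial(n) - 10*2**n*factorial(n) + 2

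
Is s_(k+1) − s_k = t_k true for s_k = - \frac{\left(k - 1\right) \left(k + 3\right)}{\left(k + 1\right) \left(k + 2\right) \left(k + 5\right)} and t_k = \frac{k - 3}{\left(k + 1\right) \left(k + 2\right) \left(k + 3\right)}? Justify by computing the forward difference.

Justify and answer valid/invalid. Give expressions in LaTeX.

Invalid: residual \frac{4 \left(- k^{2} - 2 k + 9\right)}{k^{5} + 17 k^{4} + 107 k^{3} + 307 k^{2} + 396 k + 180} ≠ 0.

s_(k+1) = -k*(k + 4)/((k + 2)*(k + 3)*(k + 6))
s_(k+1) − s_k = (k**3 + 4*k**2 - 11*k - 54)/(k**5 + 17*k**4 + 107*k**3 + 307*k**2 + 396*k + 180)
(s_(k+1) − s_k) − t_k = 4*(-k**2 - 2*k + 9)/(k**5 + 17*k**4 + 107*k**3 + 307*k**2 + 396*k + 180)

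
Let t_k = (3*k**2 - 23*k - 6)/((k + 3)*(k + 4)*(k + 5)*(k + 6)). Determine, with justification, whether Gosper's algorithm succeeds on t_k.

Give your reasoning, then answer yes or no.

The ratio is (k + 3)*(23*k - 3*(k + 1)**2 + 29)/((k + 7)*(-3*k**2 + 23*k + 6)).
Factor: A=k + 3; B=k + 7; C=k**2 - 23*k/3 - 2.
Key eq: (k + 3)·f(k+1) = (k + 6)·f(k) + (k**2 - 23*k/3 - 2).
From deg A=1, deg B=1, deg C=2: d=3.
A polynomial solution: f(k) = -k*(3*k - 1)/3.
So s_k = (B(k−1)f/C)·t_k = (-k*(k + 6)*(3*k - 1)/(3*k**2 - 23*k - 6))·t_k = k*(1 - 3*k)/((k + 3)*(k + 4)*(k + 5)).
Verify: (3*k**2 - 23*k - 6)/(k**4 + 18*k**3 + 119*k**2 + 342*k + 360) matches t_k.

Yes. s_k = k*(1 - 3*k)/((k + 3)*(k + 4)*(k + 5)).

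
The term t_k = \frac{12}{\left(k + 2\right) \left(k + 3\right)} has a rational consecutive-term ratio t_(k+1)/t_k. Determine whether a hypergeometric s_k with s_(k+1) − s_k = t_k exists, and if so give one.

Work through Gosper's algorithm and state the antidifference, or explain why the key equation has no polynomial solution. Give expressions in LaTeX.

s_k = \frac{6 k}{k + 2}

Step 1: r(k) = (k + 2)/(k + 4).
A = k + 2, B = k + 4, C = 1.
f must satisfy (k + 2)·f(k+1) − (k + 3)·f(k) = 1.
From deg A=1, deg B=1, deg C=0: d=1.
Coefficient equations give f(k) = k/2.
Certificate R = B(k−1)f/C = k*(k + 3)/2 gives s_k = 6*k/(k + 2).
Check: Δs_k = 12/(k**2 + 5*k + 6). ✓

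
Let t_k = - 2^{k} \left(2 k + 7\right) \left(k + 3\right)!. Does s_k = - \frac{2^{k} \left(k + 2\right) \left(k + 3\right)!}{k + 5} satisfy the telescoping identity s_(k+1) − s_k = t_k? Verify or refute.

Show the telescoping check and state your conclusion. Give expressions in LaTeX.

Invalid: residual \frac{3 \cdot 2^{k} \left(2 k^{2} + 17 k + 34\right) \left(k + 3\right)!}{\left(k + 5\right) \left(k + 6\right)} ≠ 0.

s_(k+1) = -2**(k + 1)*(k + 3)*factorial(k + 4)/(k + 6)
s_(k+1) − s_k = -2**k*(2*k**3 + 23*k**2 + 86*k + 108)*factorial(k + 3)/((k + 5)*(k + 6))
(s_(k+1) − s_k) − t_k = 3*2**k*(2*k**2 + 17*k + 34)*factorial(k + 3)/((k + 5)*(k + 6))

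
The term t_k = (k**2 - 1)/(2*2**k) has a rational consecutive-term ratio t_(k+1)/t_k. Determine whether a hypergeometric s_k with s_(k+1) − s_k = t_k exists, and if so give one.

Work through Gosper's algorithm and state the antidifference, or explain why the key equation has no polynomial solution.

Ratio r(k) = k*(k + 2)/(2*(k**2 - 1)).
Factor: A=1/2; B=1; C=k**2 - 1.
Set up (1/2)·f(k+1) − (1)·f(k) − (k**2 - 1) = 0.
From deg A=0, deg B=0, deg C=2: d=2.
Match coefficients ⇒ f(k) = -2*(k**2 + 2*k + 2).
So s_k = (B(k−1)f/C)·t_k = (-2*(k**2 + 2*k + 2)/((k - 1)*(k + 1)))·t_k = (-k**2 - 2*k - 2)/2**k.
Check: Δs_k = (k**2 - 1)/(2*2**k). ✓

s_k = (-k**2 - 2*k - 2)/2**k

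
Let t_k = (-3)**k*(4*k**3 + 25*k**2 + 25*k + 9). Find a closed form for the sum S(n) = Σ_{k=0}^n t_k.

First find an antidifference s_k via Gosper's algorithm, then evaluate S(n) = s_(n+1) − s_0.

t_(k+1)/t_k = 3*(-4*k**3 - 37*k**2 - 87*k - 63)/(4*k**3 + 25*k**2 + 25*k + 9).
Gosper form: A/B · C(k+1)/C(k) with A=-3, B=1, C=k**3 + 25*k**2/4 + 25*k/4 + 9/4.
Solve (-3)·f(k+1) − (1)·f(k) = k**3 + 25*k**2/4 + 25*k/4 + 9/4.
Degrees (0,0,3) ⇒ d ≤ 3.
Solve for f: f(k) = -k*(k**2 + 4*k - 2)/4 (degree 3 ≤ 3).
So s_k = (B(k−1)f/C)·t_k = (-k*(k**2 + 4*k - 2)/(4*k**3 + 25*k**2 + 25*k + 9))·t_k = (-3)**k*k*(-k**2 - 4*k + 2).
Δs = (-3)**k*(4*k**3 + 25*k**2 + 25*k + 9), as required.
Telescope: S(n) = s_(n+1) − s_(0) = 3*(-3)**n*(n**3 + 7*n**2 + 9*n + 3) − (0) = 3*(-3)**n*(n**3 + 7*n**2 + 9*n + 3).

S(n) = 3*(-3)**n*(n**3 + 7*n**2 + 9*n + 3)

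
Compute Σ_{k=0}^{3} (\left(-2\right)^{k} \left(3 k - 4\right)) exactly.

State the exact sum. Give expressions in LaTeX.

Σ = -34

Compute t_(k+1)/t_k: get 2*(1 - 3*k)/(3*k - 4).
Gosper form: A/B · C(k+1)/C(k) with A=-2, B=1, C=k - 4/3.
Key eq: (-2)·f(k+1) = (1)·f(k) + (k - 4/3).
Bound: deg f ≤ 1.
Solve for f: f(k) = -(k - 2)/3 (degree 1 ≤ 1).
So s_k = (B(k−1)f/C)·t_k = (-(k - 2)/(3*k - 4))·t_k = (-2)**k*(2 - k).
s_(k+1) − s_k = (-2)**k*(3*k - 4) = t_k.
Sum = s_(4) − s_(0); s_(4) = -32, s_(0) = 2 ⇒ -34.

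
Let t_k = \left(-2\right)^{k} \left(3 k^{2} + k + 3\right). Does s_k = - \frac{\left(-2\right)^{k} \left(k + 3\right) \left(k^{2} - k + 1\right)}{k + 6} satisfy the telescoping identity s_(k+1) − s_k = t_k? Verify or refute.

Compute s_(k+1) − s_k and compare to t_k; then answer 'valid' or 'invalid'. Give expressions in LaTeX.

s_(k+1) = (-2)**(k + 1)*(k + 4)*(k - (k + 1)**2)/(k + 7)
s_(k+1) − s_k = (-2)**k*(3*k**4 + 31*k**3 + 82*k**2 + 57*k + 69)/(k**2 + 13*k + 42)
(s_(k+1) − s_k) − t_k = (-2)**k*(-9*k**3 - 60*k**2 - 24*k - 57)/(k**2 + 13*k + 42)

Invalid: residual \frac{\left(-2\right)^{k} \left(- 9 k^{3} - 60 k^{2} - 24 k - 57\right)}{k^{2} + 13 k + 42} ≠ 0.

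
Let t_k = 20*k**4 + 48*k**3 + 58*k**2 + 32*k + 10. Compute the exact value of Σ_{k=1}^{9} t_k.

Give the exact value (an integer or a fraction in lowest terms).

Compute t_(k+1)/t_k: get (10*k**4 + 64*k**3 + 161*k**2 + 186*k + 84)/(10*k**4 + 24*k**3 + 29*k**2 + 16*k + 5).
A = 1, B = 1, C = k**4 + 12*k**3/5 + 29*k**2/10 + 8*k/5 + 1/2.
f must satisfy (1)·f(k+1) − (1)·f(k) = k**4 + 12*k**3/5 + 29*k**2/10 + 8*k/5 + 1/2.
From deg A=0, deg B=0, deg C=4: d=5.
A polynomial solution: f(k) = k*(4*k**4 + 2*k**3 + 2*k**2 - k + 3)/20.
Certificate R = B(k−1)f/C = k*(4*k**4 + 2*k**3 + 2*k**2 - k + 3)/(2*(10*k**4 + 24*k**3 + 29*k**2 + 16*k + 5)) gives s_k = k*(4*k**4 + 2*k**3 + 2*k**2 - k + 3).
Δs = 20*k**4 + 48*k**3 + 58*k**2 + 32*k + 10, as required.
Telescoping: Σ = s_(10) − s_(1) = 421930 − (10) = 421920.

Σ = 421920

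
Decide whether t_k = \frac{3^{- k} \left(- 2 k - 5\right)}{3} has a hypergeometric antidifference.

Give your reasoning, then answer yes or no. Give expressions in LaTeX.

Yes. s_k = 3^{- k} \left(k + 3\right).

Ratio r(k) = (2*k + 7)/(3*(2*k + 5)).
Gosper form: A/B · C(k+1)/C(k) with A=1/3, B=1, C=k + 5/2.
Need (1/3)·f(k+1) − (1)·f(k) = k + 5/2.
Bound: deg f ≤ 1.
Coefficient equations give f(k) = -3*(k + 3)/2.
R(k) = B(k−1)·f(k)/C(k) = -3*(k + 3)/(2*k + 5); s_k = R·t_k = (k + 3)/3**k.
Δs = (-2*k - 5)/(3*3**k), as required.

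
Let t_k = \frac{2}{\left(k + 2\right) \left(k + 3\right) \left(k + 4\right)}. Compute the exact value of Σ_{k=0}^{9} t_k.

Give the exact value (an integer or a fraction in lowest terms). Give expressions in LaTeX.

Σ = 25/156

Ratio r(k) = (k + 2)/(k + 5).
Factor: A=k + 2; B=k + 5; C=1.
Key eq: (k + 2)·f(k+1) = (k + 4)·f(k) + (1).
From deg A=1, deg B=1, deg C=0: d=2.
Solving with deg f ≤ 2: f(k) = k*(k + 5)/12.
Certificate R = B(k−1)f/C = k*(k + 4)*(k + 5)/12 gives s_k = k*(k + 5)/(6*(k + 2)*(k + 3)).
Verify: 2/(k**3 + 9*k**2 + 26*k + 24) matches t_k.
Sum = s_(10) − s_(0); s_(10) = 25/156, s_(0) = 0 ⇒ 25/156.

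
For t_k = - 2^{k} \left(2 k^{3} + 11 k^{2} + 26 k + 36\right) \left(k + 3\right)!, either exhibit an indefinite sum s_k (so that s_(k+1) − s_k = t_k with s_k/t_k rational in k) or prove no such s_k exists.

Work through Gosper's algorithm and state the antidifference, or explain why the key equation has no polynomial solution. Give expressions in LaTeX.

The ratio is 2*(2*k**4 + 25*k**3 + 122*k**2 + 291*k + 300)/(2*k**3 + 11*k**2 + 26*k + 36).
So A=2*k + 8 and B=1, with C=k**3 + 11*k**2/2 + 13*k + 18.
Need (2*k + 8)·f(k+1) − (1)·f(k) = k**3 + 11*k**2/2 + 13*k + 18.
deg f ≤ 2 (via 1,0,3).
Match coefficients ⇒ f(k) = (k**2 + 4)/2.
R(k) = B(k−1)·f(k)/C(k) = (k**2 + 4)/(2*k**3 + 11*k**2 + 26*k + 36); s_k = R·t_k = -2**k*(k**2 + 4)*factorial(k + 3).
Check: Δs_k = -2**k*(2*k**3 + 11*k**2 + 26*k + 36)*factorial(k + 3). ✓

s_k = - 2^{k} \left(k^{2} + 4\right) \left(k + 3\right)!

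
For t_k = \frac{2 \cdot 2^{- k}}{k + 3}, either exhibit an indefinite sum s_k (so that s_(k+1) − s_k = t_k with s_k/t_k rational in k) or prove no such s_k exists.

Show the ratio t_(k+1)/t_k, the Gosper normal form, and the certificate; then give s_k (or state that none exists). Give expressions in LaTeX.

not Gosper-summable; s_k does not exist

r(k) = (k + 3)/(2*(k + 4)) after simplifying.
A = k/2 + 3/2, B = k + 4, C = 1.
Key eq: (k/2 + 3/2)·f(k+1) = (k + 3)·f(k) + (1).
Degrees (1,1,0) ⇒ d ≤ -1.
Bound -1 < 0, so the key equation has no polynomial solution.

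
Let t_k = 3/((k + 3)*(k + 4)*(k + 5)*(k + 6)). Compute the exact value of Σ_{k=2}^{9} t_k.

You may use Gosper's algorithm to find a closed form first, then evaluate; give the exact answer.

Σ = 2/455

t_(k+1)/t_k = (k + 3)/(k + 7).
Take A(k)=k + 3, B(k)=k + 7, C(k)=1.
Need (k + 3)·f(k+1) − (k + 6)·f(k) = 1.
deg f ≤ 3 (via 1,1,0).
A polynomial solution: f(k) = k*(k**2 + 12*k + 47)/180.
Certificate R = B(k−1)f/C = k*(k + 6)*(k**2 + 12*k + 47)/180 gives s_k = k*(k**2 + 12*k + 47)/(60*(k + 3)*(k + 4)*(k + 5)).
Verify: 3/(k**4 + 18*k**3 + 119*k**2 + 342*k + 360) matches t_k.
Sum = s_(10) − s_(2); s_(10) = 89/5460, s_(2) = 1/84 ⇒ 2/455.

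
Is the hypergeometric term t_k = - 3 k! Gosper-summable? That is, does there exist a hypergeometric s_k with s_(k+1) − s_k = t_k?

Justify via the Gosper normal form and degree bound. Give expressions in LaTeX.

t_(k+1)/t_k = k + 1.
Factor: A=k + 1; B=1; C=1.
Need (k + 1)·f(k+1) − (1)·f(k) = 1.
From deg A=1, deg B=0, deg C=0: d=-1.
d = -1 < 0 ⇒ no nonzero polynomial f; not summable.

No — negative degree bound, so no certificate f.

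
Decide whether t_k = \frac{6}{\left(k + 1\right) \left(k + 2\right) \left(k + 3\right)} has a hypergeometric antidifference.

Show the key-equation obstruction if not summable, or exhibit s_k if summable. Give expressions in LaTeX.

The ratio is (k + 1)/(k + 4).
A = k + 1, B = k + 4, C = 1.
f must satisfy (k + 1)·f(k+1) − (k + 3)·f(k) = 1.
deg f ≤ 2 (via 1,1,0).
Match coefficients ⇒ f(k) = k*(k + 3)/4.
Then R = B(k−1)f/C = k*(k + 3)**2/4, so s_k = R(k)·t_k = 3*k*(k + 3)/(2*(k + 1)*(k + 2)).
s_(k+1) − s_k = 6/(k**3 + 6*k**2 + 11*k + 6) = t_k.

Yes. s_k = \frac{3 k \left(k + 3\right)}{2 \left(k + 1\right) \left(k + 2\right)}.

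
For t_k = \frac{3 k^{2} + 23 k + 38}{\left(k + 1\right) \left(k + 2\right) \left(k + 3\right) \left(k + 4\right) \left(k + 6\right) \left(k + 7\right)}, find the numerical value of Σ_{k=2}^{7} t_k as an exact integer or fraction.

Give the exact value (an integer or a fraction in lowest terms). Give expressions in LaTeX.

r(k) = (k + 1)*(k + 6)*(23*k + 3*(k + 1)**2 + 61)/((k + 5)*(k + 8)*(3*k**2 + 23*k + 38)) after simplifying.
A = k + 1, B = k + 8, C = k**3 + 38*k**2/3 + 51*k + 190/3.
Key eq: (k + 1)·f(k+1) = (k + 7)·f(k) + (k**3 + 38*k**2/3 + 51*k + 190/3).
deg f ≤ 6 (via 1,1,3).
Coefficient equations give f(k) = k*(k + 2)*(k + 4)*(k + 5)*(k**2 + 10*k + 27)/54.
R(k) = B(k−1)·f(k)/C(k) = k*(k + 2)*(k + 4)*(k + 7)*(k**2 + 10*k + 27)/(18*(3*k**2 + 23*k + 38)); s_k = R·t_k = k*(k**2 + 10*k + 27)/(18*(k**3 + 10*k**2 + 27*k + 18)).
Verify: (3*k**2 + 23*k + 38)/(k**6 + 23*k**5 + 207*k**4 + 925*k**3 + 2144*k**2 + 2412*k + 1008) matches t_k.
Telescoping: Σ = s_(8) − s_(2) = 38/693 − (17/360) = 211/27720.

Σ = 211/27720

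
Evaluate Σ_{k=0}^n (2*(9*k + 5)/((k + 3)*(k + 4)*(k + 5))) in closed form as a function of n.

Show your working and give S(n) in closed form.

Ratio r(k) = (k + 3)*(9*k + 14)/((k + 6)*(9*k + 5)).
A = k + 3, B = k + 6, C = k + 5/9.
Set up (k + 3)·f(k+1) − (k + 5)·f(k) − (k + 5/9) = 0.
Bound: deg f ≤ 2.
A polynomial solution: f(k) = k*(4*k + 1)/27.
Get s_k = R·t_k = 2*k*(4*k + 1)/(3*(k + 3)*(k + 4)) with R(k) = B(k−1)f(k)/C(k) = k*(k + 5)*(4*k + 1)/(3*(9*k + 5)).
Verify: 2*(9*k + 5)/(k**3 + 12*k**2 + 47*k + 60) matches t_k.
Telescope: S(n) = s_(n+1) − s_(0) = 2*(4*n**2 + 9*n + 5)/(3*(n**2 + 9*n + 20)) − (0) = 2*(4*n**2 + 9*n + 5)/(3*(n**2 + 9*n + 20)).

S(n) = 2*(4*n**2 + 9*n + 5)/(3*(n**2 + 9*n + 20))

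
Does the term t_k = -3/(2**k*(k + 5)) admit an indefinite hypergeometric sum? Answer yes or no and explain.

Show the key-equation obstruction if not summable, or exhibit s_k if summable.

No; the degree bound rules out any f.

t_(k+1)/t_k = (k + 5)/(2*(k + 6)).
Gosper form: A/B · C(k+1)/C(k) with A=k/2 + 5/2, B=k + 6, C=1.
f must satisfy (k/2 + 5/2)·f(k+1) − (k + 5)·f(k) = 1.
Degrees (1,1,0) ⇒ d ≤ -1.
deg f ≤ -1 is impossible — no certificate.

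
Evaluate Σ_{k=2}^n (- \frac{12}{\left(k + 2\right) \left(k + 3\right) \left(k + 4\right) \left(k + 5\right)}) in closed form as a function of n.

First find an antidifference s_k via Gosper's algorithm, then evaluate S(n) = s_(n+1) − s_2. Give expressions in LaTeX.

S(n) = \frac{- n^{3} - 12 n^{2} - 47 n + 60}{30 \left(n^{3} + 12 n^{2} + 47 n + 60\right)}

r(k) = (k + 2)/(k + 6) after simplifying.
Factor: A=k + 2; B=k + 6; C=1.
Need (k + 2)·f(k+1) − (k + 5)·f(k) = 1.
deg f ≤ 3 (via 1,1,0).
A polynomial solution: f(k) = k*(k**2 + 9*k + 26)/72.
Then R = B(k−1)f/C = k*(k + 5)*(k**2 + 9*k + 26)/72, so s_k = R(k)·t_k = k*(-k**2 - 9*k - 26)/(6*(k + 2)*(k + 3)*(k + 4)).
Δs = -12/(k**4 + 14*k**3 + 71*k**2 + 154*k + 120), as required.
s_(n+1) = (-n**3 - 12*n**2 - 47*n - 36)/(6*(n**3 + 12*n**2 + 47*n + 60)) and s_(2) = -2/15, so S(n) = (-n**3 - 12*n**2 - 47*n + 60)/(30*(n**3 + 12*n**2 + 47*n + 60)).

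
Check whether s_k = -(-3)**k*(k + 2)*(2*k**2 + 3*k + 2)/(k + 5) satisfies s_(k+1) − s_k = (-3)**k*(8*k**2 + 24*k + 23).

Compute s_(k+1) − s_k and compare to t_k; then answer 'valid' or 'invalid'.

s_(k+1) = 3*(-3)**k*(k + 3)*(3*k + 2*(k + 1)**2 + 5)/(k + 6)
s_(k+1) − s_k = (-3)**k*(8*k**4 + 88*k**3 + 329*k**2 + 535*k + 339)/(k**2 + 11*k + 30)
(s_(k+1) − s_k) − t_k = (-3)**(k + 1)*(8*k**3 + 66*k**2 + 146*k + 117)/(k**2 + 11*k + 30)

Invalid: residual (-3)**(k + 1)*(8*k**3 + 66*k**2 + 146*k + 117)/(k**2 + 11*k + 30) ≠ 0.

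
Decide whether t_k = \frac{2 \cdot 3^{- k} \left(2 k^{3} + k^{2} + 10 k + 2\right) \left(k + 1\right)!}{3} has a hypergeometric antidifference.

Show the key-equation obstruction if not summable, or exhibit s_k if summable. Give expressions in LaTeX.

Yes. s_k = 2 \cdot 3^{- k} k \left(2 k - 1\right) \left(k + 1\right)!.

Ratio r(k) = (k + 2)*(10*k + 2*(k + 1)**3 + (k + 1)**2 + 12)/(3*(2*k**3 + k**2 + 10*k + 2)).
Take A(k)=k/3 + 2/3, B(k)=1, C(k)=k**3 + k**2/2 + 5*k + 1.
Solve (k/3 + 2/3)·f(k+1) − (1)·f(k) = k**3 + k**2/2 + 5*k + 1.
deg f ≤ 2 (via 1,0,3).
Solving with deg f ≤ 2: f(k) = 3*k*(2*k - 1)/2.
Get s_k = R·t_k = 2*k*(2*k - 1)*factorial(k + 1)/3**k with R(k) = B(k−1)f(k)/C(k) = 3*k*(2*k - 1)/(2*k**3 + k**2 + 10*k + 2).
s_(k+1) − s_k = 2*(2*k**3 + k**2 + 10*k + 2)*factorial(k + 1)/(3*3**k) = t_k.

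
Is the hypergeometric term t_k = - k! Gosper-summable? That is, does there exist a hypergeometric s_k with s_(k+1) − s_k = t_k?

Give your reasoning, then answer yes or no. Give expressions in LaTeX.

No; the degree bound rules out any f.

The ratio is k + 1.
So A=k + 1 and B=1, with C=1.
Key eq: (k + 1)·f(k+1) = (1)·f(k) + (1).
deg f ≤ -1 (via 1,0,0).
d = -1 < 0 ⇒ no nonzero polynomial f; not summable.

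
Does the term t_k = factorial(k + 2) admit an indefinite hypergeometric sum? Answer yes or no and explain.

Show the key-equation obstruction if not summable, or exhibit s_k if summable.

Step 1: r(k) = k + 3.
A = k + 3, B = 1, C = 1.
Key eq: (k + 3)·f(k+1) = (1)·f(k) + (1).
Bound: deg f ≤ -1.
Negative degree bound (-1): no f exists, t_k not Gosper-summable.

No. Not Gosper-summable.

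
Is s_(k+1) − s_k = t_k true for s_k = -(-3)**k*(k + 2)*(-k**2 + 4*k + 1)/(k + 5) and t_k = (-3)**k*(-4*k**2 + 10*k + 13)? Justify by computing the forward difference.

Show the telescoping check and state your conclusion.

Invalid: residual (-3)**(k + 1)*(-4*k**3 - 11*k**2 + 67*k + 66)/(k**2 + 11*k + 30) ≠ 0.

s_(k+1) = (-3)**(k + 1)*(k**3 + k**2 - 10*k - 12)/(k + 6)
s_(k+1) − s_k = (-3)**k*(-4*k**4 - 22*k**3 + 36*k**2 + 242*k + 192)/(k**2 + 11*k + 30)
(s_(k+1) − s_k) − t_k = (-3)**(k + 1)*(-4*k**3 - 11*k**2 + 67*k + 66)/(k**2 + 11*k + 30)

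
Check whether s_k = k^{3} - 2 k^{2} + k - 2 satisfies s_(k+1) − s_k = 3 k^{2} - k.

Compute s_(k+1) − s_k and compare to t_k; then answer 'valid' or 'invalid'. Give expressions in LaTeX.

valid (s_(k+1) − s_k reduces to t_k)

s_(k+1) = k**3 + k**2 - 2
s_(k+1) − s_k = k*(3*k - 1)
(s_(k+1) − s_k) − t_k = 0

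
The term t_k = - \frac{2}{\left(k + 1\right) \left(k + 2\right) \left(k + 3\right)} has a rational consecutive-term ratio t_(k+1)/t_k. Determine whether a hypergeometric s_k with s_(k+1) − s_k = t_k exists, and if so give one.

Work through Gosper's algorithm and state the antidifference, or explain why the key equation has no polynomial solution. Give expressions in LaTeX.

s_k = \frac{k \left(- k - 3\right)}{2 \left(k + 1\right) \left(k + 2\right)}

The ratio is (k + 1)/(k + 4).
A = k + 1, B = k + 4, C = 1.
Key eq: (k + 1)·f(k+1) = (k + 3)·f(k) + (1).
deg f ≤ 2 (via 1,1,0).
Match coefficients ⇒ f(k) = k*(k + 3)/4.
Get s_k = R·t_k = k*(-k - 3)/(2*(k + 1)*(k + 2)) with R(k) = B(k−1)f(k)/C(k) = k*(k + 3)**2/4.
s_(k+1) − s_k = -2/(k**3 + 6*k**2 + 11*k + 6) = t_k.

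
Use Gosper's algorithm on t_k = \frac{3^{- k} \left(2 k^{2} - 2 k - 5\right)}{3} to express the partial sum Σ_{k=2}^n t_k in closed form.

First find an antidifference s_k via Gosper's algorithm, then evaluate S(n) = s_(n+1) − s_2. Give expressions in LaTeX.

S(n) = 3^{- n - 2} \left(2 \cdot 3^{n} - 3 n^{2} - 6 n + 3\right)

Step 1: r(k) = (2*k**2 + 2*k - 5)/(3*(2*k**2 - 2*k - 5)).
Factor: A=1/3; B=1; C=k**2 - k - 5/2.
Key eq: (1/3)·f(k+1) = (1)·f(k) + (k**2 - k - 5/2).
deg f ≤ 2 (via 0,0,2).
Solving with deg f ≤ 2: f(k) = -3*(k**2 - 2)/2.
Then R = B(k−1)f/C = -3*(k**2 - 2)/(2*k**2 - 2*k - 5), so s_k = R(k)·t_k = (2 - k**2)/3**k.
s_(k+1) − s_k = (2*k**2 - 2*k - 5)/(3*3**k) = t_k.
Evaluate: s_(n+1) = 3**(-n - 1)*(-n**2 - 2*n + 1); subtract s_(2) = -2/9 ⇒ S(n) = 3**(-n - 2)*(2*3**n - 3*n**2 - 6*n + 3).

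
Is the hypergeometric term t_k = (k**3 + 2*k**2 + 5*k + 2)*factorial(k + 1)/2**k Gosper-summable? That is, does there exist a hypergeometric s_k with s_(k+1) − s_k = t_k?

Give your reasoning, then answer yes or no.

The ratio is (k**4 + 7*k**3 + 22*k**2 + 34*k + 20)/(2*(k**3 + 2*k**2 + 5*k + 2)).
Normal form (A,B,C) = (k/2 + 1, 1, k**3 + 2*k**2 + 5*k + 2).
f must satisfy (k/2 + 1)·f(k+1) − (1)·f(k) = k**3 + 2*k**2 + 5*k + 2.
Bound: deg f ≤ 2.
Match coefficients ⇒ f(k) = 2*k**2.
So s_k = (B(k−1)f/C)·t_k = (2*k**2/(k**3 + 2*k**2 + 5*k + 2))·t_k = 2**(1 - k)*k**2*factorial(k + 1).
Check: Δs_k = (k**3 + 2*k**2 + 5*k + 2)*factorial(k + 1)/2**k. ✓

Yes. s_k = 2**(1 - k)*k**2*factorial(k + 1).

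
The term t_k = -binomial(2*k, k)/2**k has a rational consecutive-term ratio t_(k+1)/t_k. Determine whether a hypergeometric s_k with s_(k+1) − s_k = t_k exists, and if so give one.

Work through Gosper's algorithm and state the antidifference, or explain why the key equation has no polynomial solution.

Compute t_(k+1)/t_k: get (2*k + 1)/(k + 1).
Normal form (A,B,C) = (2*k + 1, k + 1, 1).
Key eq: (2*k + 1)·f(k+1) = (k)·f(k) + (1).
From deg A=1, deg B=1, deg C=0: d=-1.
deg f ≤ -1 is impossible — no certificate.

not Gosper-summable; s_k does not exist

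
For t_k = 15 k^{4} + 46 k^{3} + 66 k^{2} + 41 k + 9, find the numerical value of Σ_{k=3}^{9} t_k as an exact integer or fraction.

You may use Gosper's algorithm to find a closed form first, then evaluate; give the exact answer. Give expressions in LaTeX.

Σ = 342741

Ratio r(k) = (15*k**4 + 106*k**3 + 294*k**2 + 371*k + 177)/(15*k**4 + 46*k**3 + 66*k**2 + 41*k + 9).
A = 1, B = 1, C = k**4 + 46*k**3/15 + 22*k**2/5 + 41*k/15 + 3/5.
f must satisfy (1)·f(k+1) − (1)·f(k) = k**4 + 46*k**3/15 + 22*k**2/5 + 41*k/15 + 3/5.
Degrees (0,0,4) ⇒ d ≤ 5.
A polynomial solution: f(k) = k*(3*k**4 + 4*k**3 + 4*k**2 - k - 1)/15.
R(k) = B(k−1)·f(k)/C(k) = k*(3*k**4 + 4*k**3 + 4*k**2 - k - 1)/(15*k**4 + 46*k**3 + 66*k**2 + 41*k + 9); s_k = R·t_k = k*(3*k**4 + 4*k**3 + 4*k**2 - k - 1).
Δs = 15*k**4 + 46*k**3 + 66*k**2 + 41*k + 9, as required.
Σ_(k=3)^(9) t_k = s_(10) − s_(3) = 343890 − (1149) = 342741.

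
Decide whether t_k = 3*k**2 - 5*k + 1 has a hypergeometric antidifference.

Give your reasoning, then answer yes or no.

Yes. s_k = k*(k**2 - 4*k + 4).

Ratio r(k) = (3*k**2 + k - 1)/(3*k**2 - 5*k + 1).
Take A(k)=1, B(k)=1, C(k)=k**2 - 5*k/3 + 1/3.
Key eq: (1)·f(k+1) = (1)·f(k) + (k**2 - 5*k/3 + 1/3).
deg f ≤ 3 (via 0,0,2).
Solve for f: f(k) = k*(k - 2)**2/3 (degree 3 ≤ 3).
Then R = B(k−1)f/C = k*(k - 2)**2/(3*k**2 - 5*k + 1), so s_k = R(k)·t_k = k*(k**2 - 4*k + 4).
s_(k+1) − s_k = 3*k**2 - 5*k + 1 = t_k.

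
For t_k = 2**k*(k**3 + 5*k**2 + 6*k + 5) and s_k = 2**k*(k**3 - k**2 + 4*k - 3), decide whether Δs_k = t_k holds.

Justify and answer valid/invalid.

Valid: the claim telescopes to t_k.

s_(k+1) = 2**(k + 1)*(k**3 + 2*k**2 + 5*k + 1)
s_(k+1) − s_k = 2**k*(k**3 + 5*k**2 + 6*k + 5)
(s_(k+1) − s_k) − t_k = 0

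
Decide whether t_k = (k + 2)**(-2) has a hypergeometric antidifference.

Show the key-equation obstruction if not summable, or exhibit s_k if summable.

t_(k+1)/t_k = (k + 2)**2/(k + 3)**2.
Normal form (A,B,C) = (k**2 + 4*k + 4, k**2 + 6*k + 9, 1).
Key eq: (k**2 + 4*k + 4)·f(k+1) = (k**2 + 4*k + 4)·f(k) + (1).
Bound: deg f ≤ 0.
f = c0 ⇒ A·f(k+1) − B(k−1)·f(k) − C = -1. The system {-1 = 0} is inconsistent; no antidifference.

No — the linear system for f has no solution.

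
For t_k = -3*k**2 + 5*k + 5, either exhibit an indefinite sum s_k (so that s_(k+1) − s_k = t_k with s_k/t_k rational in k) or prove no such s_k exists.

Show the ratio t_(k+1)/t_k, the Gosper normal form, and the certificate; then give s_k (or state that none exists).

s_k = k*(-k**2 + 4*k + 2)

The ratio is (3*k**2 + k - 7)/(3*k**2 - 5*k - 5).
Factor: A=1; B=1; C=k**2 - 5*k/3 - 5/3.
f must satisfy (1)·f(k+1) − (1)·f(k) = k**2 - 5*k/3 - 5/3.
d = 3 from the (0,0,2) case.
Solve for f: f(k) = k*(k**2 - 4*k - 2)/3 (degree 3 ≤ 3).
R(k) = B(k−1)·f(k)/C(k) = k*(k**2 - 4*k - 2)/(3*k**2 - 5*k - 5); s_k = R·t_k = k*(-k**2 + 4*k + 2).
Δs = -3*k**2 + 5*k + 5, as required.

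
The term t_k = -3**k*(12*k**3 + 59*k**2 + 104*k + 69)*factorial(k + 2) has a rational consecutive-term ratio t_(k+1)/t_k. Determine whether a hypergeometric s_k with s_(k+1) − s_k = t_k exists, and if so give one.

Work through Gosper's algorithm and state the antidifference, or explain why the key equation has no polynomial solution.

s_k = -3**k*(4*k**2 + k + 3)*factorial(k + 2)

The ratio is 3*(12*k**4 + 131*k**3 + 543*k**2 + 1018*k + 732)/(12*k**3 + 59*k**2 + 104*k + 69).
Gosper form: A/B · C(k+1)/C(k) with A=3*k + 9, B=1, C=k**3 + 59*k**2/12 + 26*k/3 + 23/4.
Need (3*k + 9)·f(k+1) − (1)·f(k) = k**3 + 59*k**2/12 + 26*k/3 + 23/4.
deg f ≤ 2 (via 1,0,3).
Match coefficients ⇒ f(k) = (4*k**2 + k + 3)/12.
Certificate R = B(k−1)f/C = (4*k**2 + k + 3)/(12*k**3 + 59*k**2 + 104*k + 69) gives s_k = -3**k*(4*k**2 + k + 3)*factorial(k + 2).
s_(k+1) − s_k = -3**k*(12*k**3 + 59*k**2 + 104*k + 69)*factorial(k + 2) = t_k.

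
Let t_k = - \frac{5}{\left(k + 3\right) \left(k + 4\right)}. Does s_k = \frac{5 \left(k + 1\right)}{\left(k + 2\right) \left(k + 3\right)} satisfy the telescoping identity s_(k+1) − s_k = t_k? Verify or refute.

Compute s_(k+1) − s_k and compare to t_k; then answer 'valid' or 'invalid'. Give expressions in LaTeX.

Invalid: residual \frac{10}{k^{3} + 9 k^{2} + 26 k + 24} ≠ 0.

s_(k+1) = 5*(k + 2)/((k + 3)*(k + 4))
s_(k+1) − s_k = -5*k/(k**3 + 9*k**2 + 26*k + 24)
(s_(k+1) − s_k) − t_k = 10/(k**3 + 9*k**2 + 26*k + 24)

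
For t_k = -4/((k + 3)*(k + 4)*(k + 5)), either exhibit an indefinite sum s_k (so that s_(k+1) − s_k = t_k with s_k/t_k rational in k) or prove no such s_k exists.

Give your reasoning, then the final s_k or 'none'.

The ratio is (k + 3)/(k + 6).
A = k + 3, B = k + 6, C = 1.
Key eq: (k + 3)·f(k+1) = (k + 5)·f(k) + (1).
From deg A=1, deg B=1, deg C=0: d=2.
Solving with deg f ≤ 2: f(k) = k*(k + 7)/24.
Then R = B(k−1)f/C = k*(k + 5)*(k + 7)/24, so s_k = R(k)·t_k = k*(-k - 7)/(6*(k + 3)*(k + 4)).
Δs = -4/(k**3 + 12*k**2 + 47*k + 60), as required.

s_k = k*(-k - 7)/(6*(k + 3)*(k + 4))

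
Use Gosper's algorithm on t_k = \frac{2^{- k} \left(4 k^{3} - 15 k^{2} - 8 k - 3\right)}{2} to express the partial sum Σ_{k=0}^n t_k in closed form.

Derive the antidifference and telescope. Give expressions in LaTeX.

S(n) = 2^{- n - 1} \left(- 2^{n + 3} - 4 n^{3} - 9 n^{2} - 4 n + 5\right)

r(k) = (4*k**3 - 3*k**2 - 26*k - 22)/(2*(4*k**3 - 15*k**2 - 8*k - 3)) after simplifying.
Gosper form: A/B · C(k+1)/C(k) with A=1/2, B=1, C=k**3 - 15*k**2/4 - 2*k - 3/4.
Solve (1/2)·f(k+1) − (1)·f(k) = k**3 - 15*k**2/4 - 2*k - 3/4.
deg f ≤ 3 (via 0,0,3).
Coefficient equations give f(k) = -(4*k**3 - 3*k**2 - 2*k - 4)/2.
So s_k = (B(k−1)f/C)·t_k = (-2*(4*k**3 - 3*k**2 - 2*k - 4)/(4*k**3 - 15*k**2 - 8*k - 3))·t_k = (-4*k**3 + 3*k**2 + 2*k + 4)/2**k.
Check: Δs_k = (4*k**3 - 15*k**2 - 8*k - 3)/(2*2**k). ✓
Telescope: S(n) = s_(n+1) − s_(0) = 2**(-n - 1)*(-4*n**3 - 9*n**2 - 4*n + 5) − (4) = 2**(-n - 1)*(-2**(n + 3) - 4*n**3 - 9*n**2 - 4*n + 5).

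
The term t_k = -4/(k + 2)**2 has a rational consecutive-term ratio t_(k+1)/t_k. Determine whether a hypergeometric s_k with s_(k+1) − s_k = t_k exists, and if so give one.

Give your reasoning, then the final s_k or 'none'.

Ratio r(k) = (k + 2)**2/(k + 3)**2.
Factor: A=k**2 + 4*k + 4; B=k**2 + 6*k + 9; C=1.
Solve (k**2 + 4*k + 4)·f(k+1) − (k**2 + 4*k + 4)·f(k) = 1.
d = 0 from the (2,2,0) case.
Put f(k) = c0: A·f(k+1) − B(k−1)·f(k) − C = -1; need -1 = 0 — inconsistent ⇒ no f, not summable.

no hypergeometric antidifference exists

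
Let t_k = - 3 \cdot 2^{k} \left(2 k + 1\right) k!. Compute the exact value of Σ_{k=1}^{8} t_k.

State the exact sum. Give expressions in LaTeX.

Σ = -557383674

Ratio r(k) = 2*(k + 1)*(2*k + 3)/(2*k + 1).
Gosper form: A/B · C(k+1)/C(k) with A=2*k + 2, B=1, C=k + 1/2.
Key eq: (2*k + 2)·f(k+1) = (1)·f(k) + (k + 1/2).
d = 0 from the (1,0,1) case.
Match coefficients ⇒ f(k) = 1/2.
Then R = B(k−1)f/C = 1/(2*k + 1), so s_k = R(k)·t_k = -3*2**k*factorial(k).
Verify: -3*2**k*(2*k + 1)*factorial(k) matches t_k.
Σ_(k=1)^(8) t_k = s_(9) − s_(1) = -557383680 − (-6) = -557383674.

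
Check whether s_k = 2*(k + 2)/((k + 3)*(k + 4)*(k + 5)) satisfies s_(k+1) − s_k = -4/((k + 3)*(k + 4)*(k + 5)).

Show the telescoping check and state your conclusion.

s_(k+1) = 2*(k + 3)/((k + 4)*(k + 5)*(k + 6))
s_(k+1) − s_k = 2*(-2*k - 3)/(k**4 + 18*k**3 + 119*k**2 + 342*k + 360)
(s_(k+1) − s_k) − t_k = 18/(k**4 + 18*k**3 + 119*k**2 + 342*k + 360)

Invalid: residual 18/(k**4 + 18*k**3 + 119*k**2 + 342*k + 360) ≠ 0.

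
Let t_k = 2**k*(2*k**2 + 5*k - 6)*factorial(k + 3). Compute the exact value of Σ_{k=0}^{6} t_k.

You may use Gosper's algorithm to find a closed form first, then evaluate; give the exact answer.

Σ = 2322432012

r(k) = 2*(2*k**3 + 17*k**2 + 37*k + 4)/(2*k**2 + 5*k - 6) after simplifying.
A = 2*k + 8, B = 1, C = k**2 + 5*k/2 - 3.
Solve (2*k + 8)·f(k+1) − (1)·f(k) = k**2 + 5*k/2 - 3.
d = 1 from the (1,0,2) case.
Match coefficients ⇒ f(k) = (k - 2)/2.
R(k) = B(k−1)·f(k)/C(k) = (k - 2)/(2*k**2 + 5*k - 6); s_k = R·t_k = 2**k*(k - 2)*factorial(k + 3).
Check: Δs_k = 2**k*(2*k**2 + 5*k - 6)*factorial(k + 3). ✓
Evaluate s at k=7 and k=0: 2322432000 and -12; difference 2322432012.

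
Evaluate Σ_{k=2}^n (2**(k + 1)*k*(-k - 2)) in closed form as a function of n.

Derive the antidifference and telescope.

Ratio r(k) = 2*(k + 1)*(k + 3)/(k*(k + 2)).
Factor: A=2; B=1; C=k**2 + 2*k.
Set up (2)·f(k+1) − (1)·f(k) − (k**2 + 2*k) = 0.
From deg A=0, deg B=0, deg C=2: d=2.
Solving with deg f ≤ 2: f(k) = k**2 - 2*k + 2.
Get s_k = R·t_k = 2**(k + 1)*(-k**2 + 2*k - 2) with R(k) = B(k−1)f(k)/C(k) = (k**2 - 2*k + 2)/(k*(k + 2)).
Δs = 2**(k + 1)*k*(-k - 2), as required.
Evaluate: s_(n+1) = 2**(n + 2)*(-n**2 - 1); subtract s_(2) = -16 ⇒ S(n) = -4*2**n*n**2 - 4*2**n + 16.

S(n) = -4*2**n*n**2 - 4*2**n + 16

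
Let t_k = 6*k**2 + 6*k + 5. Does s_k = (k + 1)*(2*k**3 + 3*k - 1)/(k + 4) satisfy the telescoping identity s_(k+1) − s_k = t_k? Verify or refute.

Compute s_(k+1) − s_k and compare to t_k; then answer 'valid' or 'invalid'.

s_(k+1) = (k + 2)*(3*k + 2*(k + 1)**3 + 2)/(k + 5)
s_(k+1) − s_k = (6*k**4 + 48*k**3 + 89*k**2 + 87*k + 37)/(k**2 + 9*k + 20)
(s_(k+1) − s_k) − t_k = 3*(-4*k**3 - 30*k**2 - 26*k - 21)/(k**2 + 9*k + 20)

Invalid: residual 3*(-4*k**3 - 30*k**2 - 26*k - 21)/(k**2 + 9*k + 20) ≠ 0.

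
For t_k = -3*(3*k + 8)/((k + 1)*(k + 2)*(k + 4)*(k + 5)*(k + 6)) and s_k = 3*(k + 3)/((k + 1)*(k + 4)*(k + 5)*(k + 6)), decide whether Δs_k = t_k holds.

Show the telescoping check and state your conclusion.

s_(k+1) = 3*(k + 4)/((k + 2)*(k + 5)*(k + 6)*(k + 7))
s_(k+1) − s_k = 3*(-3*k**2 - 17*k - 26)/(k**6 + 25*k**5 + 247*k**4 + 1219*k**3 + 3112*k**2 + 3796*k + 1680)
(s_(k+1) − s_k) − t_k = 18*(2*k + 5)/(k**6 + 25*k**5 + 247*k**4 + 1219*k**3 + 3112*k**2 + 3796*k + 1680)

Invalid: residual 18*(2*k + 5)/(k**6 + 25*k**5 + 247*k**4 + 1219*k**3 + 3112*k**2 + 3796*k + 1680) ≠ 0.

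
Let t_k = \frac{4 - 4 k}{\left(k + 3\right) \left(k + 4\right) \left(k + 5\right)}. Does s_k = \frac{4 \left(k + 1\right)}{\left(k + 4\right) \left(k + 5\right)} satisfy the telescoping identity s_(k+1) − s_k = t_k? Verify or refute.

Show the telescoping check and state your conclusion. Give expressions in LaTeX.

Invalid: residual \frac{16 k}{k^{4} + 18 k^{3} + 119 k^{2} + 342 k + 360} ≠ 0.

s_(k+1) = 4*(k + 2)/((k + 5)*(k + 6))
s_(k+1) − s_k = 4*(2 - k)/(k**3 + 15*k**2 + 74*k + 120)
(s_(k+1) − s_k) − t_k = 16*k/(k**4 + 18*k**3 + 119*k**2 + 342*k + 360)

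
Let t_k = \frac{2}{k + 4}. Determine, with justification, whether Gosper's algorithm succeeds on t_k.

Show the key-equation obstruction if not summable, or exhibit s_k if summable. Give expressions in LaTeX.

The ratio is (k + 4)/(k + 5).
Factor: A=k + 4; B=k + 5; C=1.
Need (k + 4)·f(k+1) − (k + 4)·f(k) = 1.
Degrees (1,1,0) ⇒ d ≤ 0.
Put f(k) = c0: A·f(k+1) − B(k−1)·f(k) − C = -1; need -1 = 0 — inconsistent ⇒ no f, not summable.

No; the coefficient equations for f are inconsistent.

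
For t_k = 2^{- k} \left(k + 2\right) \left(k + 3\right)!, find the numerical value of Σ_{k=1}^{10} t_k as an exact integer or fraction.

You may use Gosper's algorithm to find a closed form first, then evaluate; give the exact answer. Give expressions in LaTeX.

Σ = 85135026

Compute t_(k+1)/t_k: get (k + 3)*(k + 4)/(2*(k + 2)).
A = k/2 + 2, B = 1, C = k + 2.
f must satisfy (k/2 + 2)·f(k+1) − (1)·f(k) = k + 2.
deg f ≤ 0 (via 1,0,1).
A polynomial solution: f(k) = 2.
Certificate R = B(k−1)f/C = 2/(k + 2) gives s_k = 2**(1 - k)*factorial(k + 3).
Δs = (k + 2)*factorial(k + 3)/2**k, as required.
Σ_(k=1)^(10) t_k = s_(11) − s_(1) = 85135050 − (24) = 85135026.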